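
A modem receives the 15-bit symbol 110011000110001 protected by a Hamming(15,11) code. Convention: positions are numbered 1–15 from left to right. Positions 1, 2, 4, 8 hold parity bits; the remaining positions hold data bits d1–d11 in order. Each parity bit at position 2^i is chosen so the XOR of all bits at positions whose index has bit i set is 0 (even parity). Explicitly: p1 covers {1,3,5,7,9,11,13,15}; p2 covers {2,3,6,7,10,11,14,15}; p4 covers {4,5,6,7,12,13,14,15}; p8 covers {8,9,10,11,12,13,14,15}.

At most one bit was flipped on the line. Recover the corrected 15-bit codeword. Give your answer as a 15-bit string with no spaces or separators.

s1 (pos 1,3,5,7,9,11,13,15): 1⊕0⊕1⊕0⊕0⊕1⊕0⊕1 = 0
s2 (pos 2,3,6,7,10,11,14,15): 1⊕0⊕1⊕0⊕1⊕1⊕0⊕1 = 1
s4 (pos 4,5,6,7,12,13,14,15): 0⊕1⊕1⊕0⊕0⊕0⊕0⊕1 = 1
s8 (pos 8,9,10,11,12,13,14,15): 0⊕0⊕1⊕1⊕0⊕0⊕0⊕1 = 1
Syndrome s8…s1 = 1110 → error at position 14.
Flip position 14: 110011000110001 → 110011000110011

110011000110011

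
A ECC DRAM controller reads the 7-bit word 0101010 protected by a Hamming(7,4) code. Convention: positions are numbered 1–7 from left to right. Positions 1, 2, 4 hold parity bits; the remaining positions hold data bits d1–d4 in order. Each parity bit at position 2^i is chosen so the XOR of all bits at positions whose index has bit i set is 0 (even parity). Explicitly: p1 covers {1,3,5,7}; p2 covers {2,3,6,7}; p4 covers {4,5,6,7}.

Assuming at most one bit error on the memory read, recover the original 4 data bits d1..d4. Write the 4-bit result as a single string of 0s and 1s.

s1 (pos 1,3,5,7): 0⊕0⊕0⊕0 = 0
s2 (pos 2,3,6,7): 1⊕0⊕1⊕0 = 0
s4 (pos 4,5,6,7): 1⊕0⊕1⊕0 = 0
Syndrome s4…s1 = 000 → no error.
Read data bits from positions 3,5,6,7: 0010

0010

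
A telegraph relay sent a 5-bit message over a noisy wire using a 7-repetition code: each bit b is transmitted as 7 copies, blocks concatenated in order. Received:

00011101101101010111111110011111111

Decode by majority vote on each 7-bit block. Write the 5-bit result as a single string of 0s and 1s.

01111

Block 1 (0001110): 3 ones → 0
Block 2 (1101101): 5 ones → 1
Block 3 (0101111): 5 ones → 1
Block 4 (1111001): 5 ones → 1
Block 5 (1111111): 7 ones → 1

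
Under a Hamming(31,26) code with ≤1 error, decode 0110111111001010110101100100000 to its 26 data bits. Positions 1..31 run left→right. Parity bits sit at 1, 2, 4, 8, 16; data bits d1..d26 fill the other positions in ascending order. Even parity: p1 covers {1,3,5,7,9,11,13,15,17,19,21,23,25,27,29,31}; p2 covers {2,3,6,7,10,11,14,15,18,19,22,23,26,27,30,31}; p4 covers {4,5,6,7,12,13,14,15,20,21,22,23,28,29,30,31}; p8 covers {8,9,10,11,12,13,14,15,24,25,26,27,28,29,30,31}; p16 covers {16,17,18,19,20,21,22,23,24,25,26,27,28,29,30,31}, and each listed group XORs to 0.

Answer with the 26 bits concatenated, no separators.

s1 (pos 1,3,5,7,9,11,13,15,17,19,21,23,25,27,29,31): 0⊕1⊕1⊕1⊕1⊕0⊕1⊕1⊕1⊕0⊕0⊕1⊕0⊕0⊕0⊕0 = 0
s2 (pos 2,3,6,7,10,11,14,15,18,19,22,23,26,27,30,31): 1⊕1⊕1⊕1⊕1⊕0⊕0⊕1⊕1⊕0⊕1⊕1⊕1⊕0⊕0⊕0 = 0
s4 (pos 4,5,6,7,12,13,14,15,20,21,22,23,28,29,30,31): 0⊕1⊕1⊕1⊕0⊕1⊕0⊕1⊕1⊕0⊕1⊕1⊕0⊕0⊕0⊕0 = 0
s8 (pos 8,9,10,11,12,13,14,15,24,25,26,27,28,29,30,31): 1⊕1⊕1⊕0⊕0⊕1⊕0⊕1⊕0⊕0⊕1⊕0⊕0⊕0⊕0⊕0 = 0
s16 (pos 16,17,18,19,20,21,22,23,24,25,26,27,28,29,30,31): 0⊕1⊕1⊕0⊕1⊕0⊕1⊕1⊕0⊕0⊕1⊕0⊕0⊕0⊕0⊕0 = 0
Syndrome s16…s1 = 00000 → no error.
Read data bits from positions 3,5,6,7,9,10,11,12,13,14,15,17,18,19,20,21,22,23,24,25,26,27,28,29,30,31: 11111100101110101100100000

11111100101110101100100000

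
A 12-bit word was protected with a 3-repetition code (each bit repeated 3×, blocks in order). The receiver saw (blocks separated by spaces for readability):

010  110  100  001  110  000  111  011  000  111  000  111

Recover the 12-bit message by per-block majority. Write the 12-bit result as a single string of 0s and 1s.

010010110101

Block 1 (010): 1 one → 0
Block 2 (110): 2 ones → 1
Block 3 (100): 1 one → 0
Block 4 (001): 1 one → 0
Block 5 (110): 2 ones → 1
Block 6 (000): 0 ones → 0
Block 7 (111): 3 ones → 1
Block 8 (011): 2 ones → 1
Block 9 (000): 0 ones → 0
Block 10 (111): 3 ones → 1
Block 11 (000): 0 ones → 0
Block 12 (111): 3 ones → 1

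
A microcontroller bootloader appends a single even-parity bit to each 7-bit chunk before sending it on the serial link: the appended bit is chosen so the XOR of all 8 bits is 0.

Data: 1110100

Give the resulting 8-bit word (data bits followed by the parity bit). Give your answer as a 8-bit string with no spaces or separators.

XOR of the 7 data bits: 1⊕1⊕1⊕0⊕1⊕0⊕0 = 0
Parity bit = 0 (so all 8 bits XOR to 0).

11101000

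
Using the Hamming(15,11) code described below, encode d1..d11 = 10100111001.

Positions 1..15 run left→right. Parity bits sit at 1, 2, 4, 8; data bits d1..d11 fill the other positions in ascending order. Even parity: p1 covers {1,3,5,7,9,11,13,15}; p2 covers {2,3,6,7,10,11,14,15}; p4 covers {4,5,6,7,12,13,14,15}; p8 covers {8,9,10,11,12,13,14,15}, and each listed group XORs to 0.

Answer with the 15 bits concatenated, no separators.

Place data at non-parity positions: p1 p2 1 p4 0 1 0 p8 0 1 1 1 0 0 1
p1 (pos 1,3,5,7,9,11,13,15): XOR of data positions = 1⊕0⊕0⊕0⊕1⊕0⊕1 = 1
p2 (pos 2,3,6,7,10,11,14,15): XOR of data positions = 1⊕1⊕0⊕1⊕1⊕0⊕1 = 1
p4 (pos 4,5,6,7,12,13,14,15): XOR of data positions = 0⊕1⊕0⊕1⊕0⊕0⊕1 = 1
p8 (pos 8,9,10,11,12,13,14,15): XOR of data positions = 0⊕1⊕1⊕1⊕0⊕0⊕1 = 0
Codeword: 111101000111001

111101000111001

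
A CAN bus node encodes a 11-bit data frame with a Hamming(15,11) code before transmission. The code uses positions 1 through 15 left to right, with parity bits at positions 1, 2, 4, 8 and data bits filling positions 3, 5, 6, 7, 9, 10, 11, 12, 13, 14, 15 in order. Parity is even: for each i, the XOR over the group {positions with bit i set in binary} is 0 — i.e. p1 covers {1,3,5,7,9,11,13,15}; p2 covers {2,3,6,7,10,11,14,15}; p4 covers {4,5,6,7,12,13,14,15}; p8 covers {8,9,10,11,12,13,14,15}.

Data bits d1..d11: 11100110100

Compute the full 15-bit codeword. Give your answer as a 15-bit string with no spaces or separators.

Place data at non-parity positions: p1 p2 1 p4 1 1 0 p8 0 1 1 0 1 0 0
p1 (pos 1,3,5,7,9,11,13,15): XOR of data positions = 1⊕1⊕0⊕0⊕1⊕1⊕0 = 0
p2 (pos 2,3,6,7,10,11,14,15): XOR of data positions = 1⊕1⊕0⊕1⊕1⊕0⊕0 = 0
p4 (pos 4,5,6,7,12,13,14,15): XOR of data positions = 1⊕1⊕0⊕0⊕1⊕0⊕0 = 1
p8 (pos 8,9,10,11,12,13,14,15): XOR of data positions = 0⊕1⊕1⊕0⊕1⊕0⊕0 = 1
Codeword: 001111010110100

001111010110100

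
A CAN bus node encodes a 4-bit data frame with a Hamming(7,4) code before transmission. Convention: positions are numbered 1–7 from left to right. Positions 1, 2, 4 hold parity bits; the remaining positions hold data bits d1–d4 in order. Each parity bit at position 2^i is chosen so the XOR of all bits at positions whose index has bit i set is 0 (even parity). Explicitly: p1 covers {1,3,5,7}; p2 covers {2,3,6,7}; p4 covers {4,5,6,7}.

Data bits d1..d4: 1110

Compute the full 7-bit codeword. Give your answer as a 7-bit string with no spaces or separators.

Place data at non-parity positions: p1 p2 1 p4 1 1 0
p1 (pos 1,3,5,7): XOR of data positions = 1⊕1⊕0 = 0
p2 (pos 2,3,6,7): XOR of data positions = 1⊕1⊕0 = 0
p4 (pos 4,5,6,7): XOR of data positions = 1⊕1⊕0 = 0
Codeword: 0010110

0010110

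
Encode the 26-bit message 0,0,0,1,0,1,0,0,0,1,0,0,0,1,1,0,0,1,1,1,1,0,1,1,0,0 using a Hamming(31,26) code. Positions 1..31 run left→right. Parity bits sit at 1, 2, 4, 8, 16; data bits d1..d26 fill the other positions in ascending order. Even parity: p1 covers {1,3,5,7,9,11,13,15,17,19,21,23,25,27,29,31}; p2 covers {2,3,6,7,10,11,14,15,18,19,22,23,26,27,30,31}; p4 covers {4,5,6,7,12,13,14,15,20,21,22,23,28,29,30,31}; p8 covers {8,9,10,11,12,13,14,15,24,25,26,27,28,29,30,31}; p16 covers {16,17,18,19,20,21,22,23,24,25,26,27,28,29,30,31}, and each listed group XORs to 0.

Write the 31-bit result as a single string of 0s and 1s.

1000001101000100001100111101100

Place data at non-parity positions: p1 p2 0 p4 0 0 1 p8 0 1 0 0 0 1 0 p16 0 0 1 1 0 0 1 1 1 1 0 1 1 0 0
p1 (pos 1,3,5,7,9,11,13,15,17,19,21,23,25,27,29,31): XOR of data positions = 0⊕0⊕1⊕0⊕0⊕0⊕0⊕0⊕1⊕0⊕1⊕1⊕0⊕1⊕0 = 1
p2 (pos 2,3,6,7,10,11,14,15,18,19,22,23,26,27,30,31): XOR of data positions = 0⊕0⊕1⊕1⊕0⊕1⊕0⊕0⊕1⊕0⊕1⊕1⊕0⊕0⊕0 = 0
p4 (pos 4,5,6,7,12,13,14,15,20,21,22,23,28,29,30,31): XOR of data positions = 0⊕0⊕1⊕0⊕0⊕1⊕0⊕1⊕0⊕0⊕1⊕1⊕1⊕0⊕0 = 0
p8 (pos 8,9,10,11,12,13,14,15,24,25,26,27,28,29,30,31): XOR of data positions = 0⊕1⊕0⊕0⊕0⊕1⊕0⊕1⊕1⊕1⊕0⊕1⊕1⊕0⊕0 = 1
p16 (pos 16,17,18,19,20,21,22,23,24,25,26,27,28,29,30,31): XOR of data positions = 0⊕0⊕1⊕1⊕0⊕0⊕1⊕1⊕1⊕1⊕0⊕1⊕1⊕0⊕0 = 0
Codeword: 1000001101000100001100111101100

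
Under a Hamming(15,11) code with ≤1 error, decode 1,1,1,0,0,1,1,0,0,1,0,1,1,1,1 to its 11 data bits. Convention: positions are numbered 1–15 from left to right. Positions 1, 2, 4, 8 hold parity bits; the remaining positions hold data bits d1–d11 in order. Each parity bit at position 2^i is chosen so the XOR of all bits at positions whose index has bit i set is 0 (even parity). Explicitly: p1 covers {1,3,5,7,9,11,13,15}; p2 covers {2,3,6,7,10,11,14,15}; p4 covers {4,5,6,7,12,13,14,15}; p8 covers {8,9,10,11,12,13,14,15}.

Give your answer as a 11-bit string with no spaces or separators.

10110111111

s1 (pos 1,3,5,7,9,11,13,15): 1⊕1⊕0⊕1⊕0⊕0⊕1⊕1 = 1
s2 (pos 2,3,6,7,10,11,14,15): 1⊕1⊕1⊕1⊕1⊕0⊕1⊕1 = 1
s4 (pos 4,5,6,7,12,13,14,15): 0⊕0⊕1⊕1⊕1⊕1⊕1⊕1 = 0
s8 (pos 8,9,10,11,12,13,14,15): 0⊕0⊕1⊕0⊕1⊕1⊕1⊕1 = 1
Syndrome s8…s1 = 1011 → error at position 11.
Flip position 11: 111001100101111 → 111001100111111
Read data bits from positions 3,5,6,7,9,10,11,12,13,14,15: 10110111111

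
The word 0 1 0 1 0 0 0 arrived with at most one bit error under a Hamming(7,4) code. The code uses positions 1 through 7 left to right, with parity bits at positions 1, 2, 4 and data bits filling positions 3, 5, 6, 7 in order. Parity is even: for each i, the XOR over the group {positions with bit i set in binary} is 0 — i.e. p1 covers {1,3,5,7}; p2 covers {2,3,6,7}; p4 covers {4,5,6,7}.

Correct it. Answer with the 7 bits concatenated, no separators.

s1 (pos 1,3,5,7): 0⊕0⊕0⊕0 = 0
s2 (pos 2,3,6,7): 1⊕0⊕0⊕0 = 1
s4 (pos 4,5,6,7): 1⊕0⊕0⊕0 = 1
Syndrome s4…s1 = 110 → error at position 6.
Flip position 6: 0101000 → 0101010

0101010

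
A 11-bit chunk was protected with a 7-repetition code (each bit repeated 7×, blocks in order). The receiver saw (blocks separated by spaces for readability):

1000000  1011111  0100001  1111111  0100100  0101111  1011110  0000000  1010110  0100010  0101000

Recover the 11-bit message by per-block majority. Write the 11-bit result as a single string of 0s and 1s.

Block 1 (1000000): 1 one → 0
Block 2 (1011111): 6 ones → 1
Block 3 (0100001): 2 ones → 0
Block 4 (1111111): 7 ones → 1
Block 5 (0100100): 2 ones → 0
Block 6 (0101111): 5 ones → 1
Block 7 (1011110): 5 ones → 1
Block 8 (0000000): 0 ones → 0
Block 9 (1010110): 4 ones → 1
Block 10 (0100010): 2 ones → 0
Block 11 (0101000): 2 ones → 0

01010110100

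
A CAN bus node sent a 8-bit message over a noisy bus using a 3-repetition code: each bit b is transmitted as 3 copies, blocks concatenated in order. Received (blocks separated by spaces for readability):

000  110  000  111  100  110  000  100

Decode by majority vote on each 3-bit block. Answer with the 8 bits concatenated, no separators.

01010100

Block 1 (000): 0 ones → 0
Block 2 (110): 2 ones → 1
Block 3 (000): 0 ones → 0
Block 4 (111): 3 ones → 1
Block 5 (100): 1 one → 0
Block 6 (110): 2 ones → 1
Block 7 (000): 0 ones → 0
Block 8 (100): 1 one → 0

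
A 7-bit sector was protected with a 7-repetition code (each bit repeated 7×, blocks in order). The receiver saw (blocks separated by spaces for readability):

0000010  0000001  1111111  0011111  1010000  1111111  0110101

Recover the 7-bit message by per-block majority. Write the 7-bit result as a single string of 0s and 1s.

Block 1 (0000010): 1 one → 0
Block 2 (0000001): 1 one → 0
Block 3 (1111111): 7 ones → 1
Block 4 (0011111): 5 ones → 1
Block 5 (1010000): 2 ones → 0
Block 6 (1111111): 7 ones → 1
Block 7 (0110101): 4 ones → 1

0011011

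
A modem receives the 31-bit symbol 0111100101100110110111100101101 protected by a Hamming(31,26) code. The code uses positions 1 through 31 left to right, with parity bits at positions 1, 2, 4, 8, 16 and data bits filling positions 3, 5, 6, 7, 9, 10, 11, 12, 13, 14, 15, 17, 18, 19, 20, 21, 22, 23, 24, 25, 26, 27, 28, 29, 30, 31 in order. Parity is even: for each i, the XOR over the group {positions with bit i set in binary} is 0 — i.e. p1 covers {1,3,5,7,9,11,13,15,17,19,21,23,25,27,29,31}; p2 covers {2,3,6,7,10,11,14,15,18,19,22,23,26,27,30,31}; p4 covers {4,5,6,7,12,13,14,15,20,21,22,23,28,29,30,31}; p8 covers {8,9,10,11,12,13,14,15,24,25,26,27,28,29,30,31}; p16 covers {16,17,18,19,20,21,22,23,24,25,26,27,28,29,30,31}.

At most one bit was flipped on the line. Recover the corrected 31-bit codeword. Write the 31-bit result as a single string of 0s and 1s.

s1 (pos 1,3,5,7,9,11,13,15,17,19,21,23,25,27,29,31): 0⊕1⊕1⊕0⊕0⊕1⊕0⊕1⊕1⊕0⊕1⊕1⊕0⊕0⊕1⊕1 = 1
s2 (pos 2,3,6,7,10,11,14,15,18,19,22,23,26,27,30,31): 1⊕1⊕0⊕0⊕1⊕1⊕1⊕1⊕1⊕0⊕1⊕1⊕1⊕0⊕0⊕1 = 1
s4 (pos 4,5,6,7,12,13,14,15,20,21,22,23,28,29,30,31): 1⊕1⊕0⊕0⊕0⊕0⊕1⊕1⊕1⊕1⊕1⊕1⊕1⊕1⊕0⊕1 = 1
s8 (pos 8,9,10,11,12,13,14,15,24,25,26,27,28,29,30,31): 1⊕0⊕1⊕1⊕0⊕0⊕1⊕1⊕0⊕0⊕1⊕0⊕1⊕1⊕0⊕1 = 1
s16 (pos 16,17,18,19,20,21,22,23,24,25,26,27,28,29,30,31): 0⊕1⊕1⊕0⊕1⊕1⊕1⊕1⊕0⊕0⊕1⊕0⊕1⊕1⊕0⊕1 = 0
Syndrome s16…s1 = 01111 → error at position 15.
Flip position 15: 0111100101100110110111100101101 → 0111100101100100110111100101101

0111100101100100110111100101101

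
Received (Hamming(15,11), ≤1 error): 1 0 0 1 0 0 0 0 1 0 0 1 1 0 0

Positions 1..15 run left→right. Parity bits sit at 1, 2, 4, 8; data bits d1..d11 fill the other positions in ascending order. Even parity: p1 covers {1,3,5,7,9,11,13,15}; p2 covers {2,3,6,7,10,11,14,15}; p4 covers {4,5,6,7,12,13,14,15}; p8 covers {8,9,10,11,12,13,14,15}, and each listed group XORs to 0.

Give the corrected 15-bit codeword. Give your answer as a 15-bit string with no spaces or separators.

s1 (pos 1,3,5,7,9,11,13,15): 1⊕0⊕0⊕0⊕1⊕0⊕1⊕0 = 1
s2 (pos 2,3,6,7,10,11,14,15): 0⊕0⊕0⊕0⊕0⊕0⊕0⊕0 = 0
s4 (pos 4,5,6,7,12,13,14,15): 1⊕0⊕0⊕0⊕1⊕1⊕0⊕0 = 1
s8 (pos 8,9,10,11,12,13,14,15): 0⊕1⊕0⊕0⊕1⊕1⊕0⊕0 = 1
Syndrome s8…s1 = 1101 → error at position 13.
Flip position 13: 100100001001100 → 100100001001000

100100001001000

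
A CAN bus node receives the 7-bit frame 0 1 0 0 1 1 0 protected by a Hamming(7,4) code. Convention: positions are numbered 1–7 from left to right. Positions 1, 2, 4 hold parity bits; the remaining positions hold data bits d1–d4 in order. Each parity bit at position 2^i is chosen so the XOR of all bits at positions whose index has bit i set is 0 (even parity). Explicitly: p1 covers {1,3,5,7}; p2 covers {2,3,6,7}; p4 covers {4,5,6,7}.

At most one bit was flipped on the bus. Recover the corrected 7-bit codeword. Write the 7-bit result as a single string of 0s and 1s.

1100110

s1 (pos 1,3,5,7): 0⊕0⊕1⊕0 = 1
s2 (pos 2,3,6,7): 1⊕0⊕1⊕0 = 0
s4 (pos 4,5,6,7): 0⊕1⊕1⊕0 = 0
Syndrome s4…s1 = 001 → error at position 1.
Flip position 1: 0100110 → 1100110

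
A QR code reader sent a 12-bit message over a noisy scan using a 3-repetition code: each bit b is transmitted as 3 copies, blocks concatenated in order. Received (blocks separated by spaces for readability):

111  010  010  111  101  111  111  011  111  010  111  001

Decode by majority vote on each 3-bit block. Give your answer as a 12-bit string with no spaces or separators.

100111111010

Block 1 (111): 3 ones → 1
Block 2 (010): 1 one → 0
Block 3 (010): 1 one → 0
Block 4 (111): 3 ones → 1
Block 5 (101): 2 ones → 1
Block 6 (111): 3 ones → 1
Block 7 (111): 3 ones → 1
Block 8 (011): 2 ones → 1
Block 9 (111): 3 ones → 1
Block 10 (010): 1 one → 0
Block 11 (111): 3 ones → 1
Block 12 (001): 1 one → 0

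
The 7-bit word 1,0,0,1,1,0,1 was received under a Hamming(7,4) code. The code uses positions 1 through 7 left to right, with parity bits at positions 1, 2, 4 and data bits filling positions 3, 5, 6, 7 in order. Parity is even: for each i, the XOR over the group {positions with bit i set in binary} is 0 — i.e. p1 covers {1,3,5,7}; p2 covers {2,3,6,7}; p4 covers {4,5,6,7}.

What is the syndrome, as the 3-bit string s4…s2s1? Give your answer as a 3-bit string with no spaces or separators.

s1 (pos 1,3,5,7): 1⊕0⊕1⊕1 = 1
s2 (pos 2,3,6,7): 0⊕0⊕0⊕1 = 1
s4 (pos 4,5,6,7): 1⊕1⊕0⊕1 = 1
Syndrome s4…s1 = 111 → error at position 7.

111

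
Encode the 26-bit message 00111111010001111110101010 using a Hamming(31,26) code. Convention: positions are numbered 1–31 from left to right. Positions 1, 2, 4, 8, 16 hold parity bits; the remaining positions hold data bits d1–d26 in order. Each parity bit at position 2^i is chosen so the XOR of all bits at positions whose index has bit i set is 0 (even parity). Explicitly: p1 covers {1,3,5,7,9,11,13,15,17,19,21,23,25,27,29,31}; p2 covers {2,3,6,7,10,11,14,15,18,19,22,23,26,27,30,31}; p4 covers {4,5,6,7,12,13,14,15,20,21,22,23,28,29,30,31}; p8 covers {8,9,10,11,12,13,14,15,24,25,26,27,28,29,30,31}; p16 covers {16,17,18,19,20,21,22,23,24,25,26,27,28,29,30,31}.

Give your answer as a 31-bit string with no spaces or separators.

0000011111110101001111110101010

Place data at non-parity positions: p1 p2 0 p4 0 1 1 p8 1 1 1 1 0 1 0 p16 0 0 1 1 1 1 1 1 0 1 0 1 0 1 0
p1 (pos 1,3,5,7,9,11,13,15,17,19,21,23,25,27,29,31): XOR of data positions = 0⊕0⊕1⊕1⊕1⊕0⊕0⊕0⊕1⊕1⊕1⊕0⊕0⊕0⊕0 = 0
p2 (pos 2,3,6,7,10,11,14,15,18,19,22,23,26,27,30,31): XOR of data positions = 0⊕1⊕1⊕1⊕1⊕1⊕0⊕0⊕1⊕1⊕1⊕1⊕0⊕1⊕0 = 0
p4 (pos 4,5,6,7,12,13,14,15,20,21,22,23,28,29,30,31): XOR of data positions = 0⊕1⊕1⊕1⊕0⊕1⊕0⊕1⊕1⊕1⊕1⊕1⊕0⊕1⊕0 = 0
p8 (pos 8,9,10,11,12,13,14,15,24,25,26,27,28,29,30,31): XOR of data positions = 1⊕1⊕1⊕1⊕0⊕1⊕0⊕1⊕0⊕1⊕0⊕1⊕0⊕1⊕0 = 1
p16 (pos 16,17,18,19,20,21,22,23,24,25,26,27,28,29,30,31): XOR of data positions = 0⊕0⊕1⊕1⊕1⊕1⊕1⊕1⊕0⊕1⊕0⊕1⊕0⊕1⊕0 = 1
Codeword: 0000011111110101001111110101010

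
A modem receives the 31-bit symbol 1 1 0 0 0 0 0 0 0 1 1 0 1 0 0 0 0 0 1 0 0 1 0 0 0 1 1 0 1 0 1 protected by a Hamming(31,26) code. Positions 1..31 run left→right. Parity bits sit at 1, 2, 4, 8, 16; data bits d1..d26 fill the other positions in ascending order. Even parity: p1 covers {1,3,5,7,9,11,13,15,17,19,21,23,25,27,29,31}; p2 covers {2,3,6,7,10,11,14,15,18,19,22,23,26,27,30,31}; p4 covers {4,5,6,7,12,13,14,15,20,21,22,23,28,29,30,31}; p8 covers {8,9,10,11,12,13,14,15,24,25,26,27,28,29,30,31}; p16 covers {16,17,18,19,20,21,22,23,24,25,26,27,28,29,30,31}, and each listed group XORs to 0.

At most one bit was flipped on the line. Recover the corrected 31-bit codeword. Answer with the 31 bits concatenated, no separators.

s1 (pos 1,3,5,7,9,11,13,15,17,19,21,23,25,27,29,31): 1⊕0⊕0⊕0⊕0⊕1⊕1⊕0⊕0⊕1⊕0⊕0⊕0⊕1⊕1⊕1 = 1
s2 (pos 2,3,6,7,10,11,14,15,18,19,22,23,26,27,30,31): 1⊕0⊕0⊕0⊕1⊕1⊕0⊕0⊕0⊕1⊕1⊕0⊕1⊕1⊕0⊕1 = 0
s4 (pos 4,5,6,7,12,13,14,15,20,21,22,23,28,29,30,31): 0⊕0⊕0⊕0⊕0⊕1⊕0⊕0⊕0⊕0⊕1⊕0⊕0⊕1⊕0⊕1 = 0
s8 (pos 8,9,10,11,12,13,14,15,24,25,26,27,28,29,30,31): 0⊕0⊕1⊕1⊕0⊕1⊕0⊕0⊕0⊕0⊕1⊕1⊕0⊕1⊕0⊕1 = 1
s16 (pos 16,17,18,19,20,21,22,23,24,25,26,27,28,29,30,31): 0⊕0⊕0⊕1⊕0⊕0⊕1⊕0⊕0⊕0⊕1⊕1⊕0⊕1⊕0⊕1 = 0
Syndrome s16…s1 = 01001 → error at position 9.
Flip position 9: 1100000001101000001001000110101 → 1100000011101000001001000110101

1100000011101000001001000110101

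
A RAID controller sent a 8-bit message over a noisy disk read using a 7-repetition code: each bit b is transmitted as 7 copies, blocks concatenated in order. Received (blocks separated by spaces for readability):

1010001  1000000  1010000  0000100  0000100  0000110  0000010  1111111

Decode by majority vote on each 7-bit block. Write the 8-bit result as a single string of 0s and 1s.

00000001

Block 1 (1010001): 3 ones → 0
Block 2 (1000000): 1 one → 0
Block 3 (1010000): 2 ones → 0
Block 4 (0000100): 1 one → 0
Block 5 (0000100): 1 one → 0
Block 6 (0000110): 2 ones → 0
Block 7 (0000010): 1 one → 0
Block 8 (1111111): 7 ones → 1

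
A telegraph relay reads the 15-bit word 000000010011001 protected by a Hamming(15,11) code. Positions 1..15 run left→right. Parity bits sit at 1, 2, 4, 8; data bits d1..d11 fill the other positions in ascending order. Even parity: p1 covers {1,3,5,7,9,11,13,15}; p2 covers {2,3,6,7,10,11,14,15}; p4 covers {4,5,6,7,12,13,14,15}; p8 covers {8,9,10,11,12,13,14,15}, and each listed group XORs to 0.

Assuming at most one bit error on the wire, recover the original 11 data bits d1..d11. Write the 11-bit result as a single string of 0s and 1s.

s1 (pos 1,3,5,7,9,11,13,15): 0⊕0⊕0⊕0⊕0⊕1⊕0⊕1 = 0
s2 (pos 2,3,6,7,10,11,14,15): 0⊕0⊕0⊕0⊕0⊕1⊕0⊕1 = 0
s4 (pos 4,5,6,7,12,13,14,15): 0⊕0⊕0⊕0⊕1⊕0⊕0⊕1 = 0
s8 (pos 8,9,10,11,12,13,14,15): 1⊕0⊕0⊕1⊕1⊕0⊕0⊕1 = 0
Syndrome s8…s1 = 0000 → no error.
Read data bits from positions 3,5,6,7,9,10,11,12,13,14,15: 00000011001

00000011001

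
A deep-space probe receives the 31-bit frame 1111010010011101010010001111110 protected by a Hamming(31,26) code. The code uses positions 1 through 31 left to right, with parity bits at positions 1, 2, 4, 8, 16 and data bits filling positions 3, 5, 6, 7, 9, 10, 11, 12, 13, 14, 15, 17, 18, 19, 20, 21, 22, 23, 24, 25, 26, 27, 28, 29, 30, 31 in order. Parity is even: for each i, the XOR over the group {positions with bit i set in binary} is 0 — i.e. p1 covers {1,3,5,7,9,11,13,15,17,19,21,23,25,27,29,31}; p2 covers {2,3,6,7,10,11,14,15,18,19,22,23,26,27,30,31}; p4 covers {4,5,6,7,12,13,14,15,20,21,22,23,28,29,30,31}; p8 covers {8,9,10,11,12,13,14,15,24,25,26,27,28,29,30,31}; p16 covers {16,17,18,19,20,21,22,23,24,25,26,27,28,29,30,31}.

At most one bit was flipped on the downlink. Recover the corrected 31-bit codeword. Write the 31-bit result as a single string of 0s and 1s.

1111010010011101010110001111110

s1 (pos 1,3,5,7,9,11,13,15,17,19,21,23,25,27,29,31): 1⊕1⊕0⊕0⊕1⊕0⊕1⊕0⊕0⊕0⊕1⊕0⊕1⊕1⊕1⊕0 = 0
s2 (pos 2,3,6,7,10,11,14,15,18,19,22,23,26,27,30,31): 1⊕1⊕1⊕0⊕0⊕0⊕1⊕0⊕1⊕0⊕0⊕0⊕1⊕1⊕1⊕0 = 0
s4 (pos 4,5,6,7,12,13,14,15,20,21,22,23,28,29,30,31): 1⊕0⊕1⊕0⊕1⊕1⊕1⊕0⊕0⊕1⊕0⊕0⊕1⊕1⊕1⊕0 = 1
s8 (pos 8,9,10,11,12,13,14,15,24,25,26,27,28,29,30,31): 0⊕1⊕0⊕0⊕1⊕1⊕1⊕0⊕0⊕1⊕1⊕1⊕1⊕1⊕1⊕0 = 0
s16 (pos 16,17,18,19,20,21,22,23,24,25,26,27,28,29,30,31): 1⊕0⊕1⊕0⊕0⊕1⊕0⊕0⊕0⊕1⊕1⊕1⊕1⊕1⊕1⊕0 = 1
Syndrome s16…s1 = 10100 → error at position 20.
Flip position 20: 1111010010011101010010001111110 → 1111010010011101010110001111110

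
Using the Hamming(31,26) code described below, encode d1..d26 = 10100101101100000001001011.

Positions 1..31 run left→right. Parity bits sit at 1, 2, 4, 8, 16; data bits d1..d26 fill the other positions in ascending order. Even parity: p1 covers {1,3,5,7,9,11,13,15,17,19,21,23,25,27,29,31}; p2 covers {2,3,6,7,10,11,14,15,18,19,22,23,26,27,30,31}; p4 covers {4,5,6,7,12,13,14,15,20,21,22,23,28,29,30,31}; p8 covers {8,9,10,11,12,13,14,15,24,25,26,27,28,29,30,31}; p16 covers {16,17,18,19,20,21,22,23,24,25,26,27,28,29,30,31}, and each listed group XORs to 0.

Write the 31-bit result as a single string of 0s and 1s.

Place data at non-parity positions: p1 p2 1 p4 0 1 0 p8 0 1 0 1 1 0 1 p16 1 0 0 0 0 0 0 0 1 0 0 1 0 1 1
p1 (pos 1,3,5,7,9,11,13,15,17,19,21,23,25,27,29,31): XOR of data positions = 1⊕0⊕0⊕0⊕0⊕1⊕1⊕1⊕0⊕0⊕0⊕1⊕0⊕0⊕1 = 0
p2 (pos 2,3,6,7,10,11,14,15,18,19,22,23,26,27,30,31): XOR of data positions = 1⊕1⊕0⊕1⊕0⊕0⊕1⊕0⊕0⊕0⊕0⊕0⊕0⊕1⊕1 = 0
p4 (pos 4,5,6,7,12,13,14,15,20,21,22,23,28,29,30,31): XOR of data positions = 0⊕1⊕0⊕1⊕1⊕0⊕1⊕0⊕0⊕0⊕0⊕1⊕0⊕1⊕1 = 1
p8 (pos 8,9,10,11,12,13,14,15,24,25,26,27,28,29,30,31): XOR of data positions = 0⊕1⊕0⊕1⊕1⊕0⊕1⊕0⊕1⊕0⊕0⊕1⊕0⊕1⊕1 = 0
p16 (pos 16,17,18,19,20,21,22,23,24,25,26,27,28,29,30,31): XOR of data positions = 1⊕0⊕0⊕0⊕0⊕0⊕0⊕0⊕1⊕0⊕0⊕1⊕0⊕1⊕1 = 1
Codeword: 0011010001011011100000001001011

0011010001011011100000001001011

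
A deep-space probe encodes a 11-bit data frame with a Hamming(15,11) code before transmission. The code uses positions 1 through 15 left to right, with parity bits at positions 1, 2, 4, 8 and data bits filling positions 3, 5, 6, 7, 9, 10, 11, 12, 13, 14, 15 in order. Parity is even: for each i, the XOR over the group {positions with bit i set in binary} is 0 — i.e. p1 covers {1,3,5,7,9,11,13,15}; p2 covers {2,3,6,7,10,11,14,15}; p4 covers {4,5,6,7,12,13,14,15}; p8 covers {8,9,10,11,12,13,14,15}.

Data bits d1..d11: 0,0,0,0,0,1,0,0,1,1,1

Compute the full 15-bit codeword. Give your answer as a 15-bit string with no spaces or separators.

Place data at non-parity positions: p1 p2 0 p4 0 0 0 p8 0 1 0 0 1 1 1
p1 (pos 1,3,5,7,9,11,13,15): XOR of data positions = 0⊕0⊕0⊕0⊕0⊕1⊕1 = 0
p2 (pos 2,3,6,7,10,11,14,15): XOR of data positions = 0⊕0⊕0⊕1⊕0⊕1⊕1 = 1
p4 (pos 4,5,6,7,12,13,14,15): XOR of data positions = 0⊕0⊕0⊕0⊕1⊕1⊕1 = 1
p8 (pos 8,9,10,11,12,13,14,15): XOR of data positions = 0⊕1⊕0⊕0⊕1⊕1⊕1 = 0
Codeword: 010100000100111

010100000100111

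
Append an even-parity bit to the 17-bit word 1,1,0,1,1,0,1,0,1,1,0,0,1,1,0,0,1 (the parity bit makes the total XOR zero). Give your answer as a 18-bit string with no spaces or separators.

110110101100110010

XOR of the 17 data bits: 1⊕1⊕0⊕1⊕1⊕0⊕1⊕0⊕1⊕1⊕0⊕0⊕1⊕1⊕0⊕0⊕1 = 0
Parity bit = 0 (so all 18 bits XOR to 0).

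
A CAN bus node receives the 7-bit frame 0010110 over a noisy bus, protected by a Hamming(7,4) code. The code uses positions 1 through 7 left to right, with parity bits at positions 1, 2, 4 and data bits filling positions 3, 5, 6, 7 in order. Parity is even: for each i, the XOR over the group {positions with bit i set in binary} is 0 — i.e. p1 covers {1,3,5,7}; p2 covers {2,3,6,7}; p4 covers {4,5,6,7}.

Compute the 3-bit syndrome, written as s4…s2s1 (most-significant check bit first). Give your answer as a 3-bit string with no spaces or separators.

000

s1 (pos 1,3,5,7): 0⊕1⊕1⊕0 = 0
s2 (pos 2,3,6,7): 0⊕1⊕1⊕0 = 0
s4 (pos 4,5,6,7): 0⊕1⊕1⊕0 = 0
Syndrome s4…s1 = 000 → no error.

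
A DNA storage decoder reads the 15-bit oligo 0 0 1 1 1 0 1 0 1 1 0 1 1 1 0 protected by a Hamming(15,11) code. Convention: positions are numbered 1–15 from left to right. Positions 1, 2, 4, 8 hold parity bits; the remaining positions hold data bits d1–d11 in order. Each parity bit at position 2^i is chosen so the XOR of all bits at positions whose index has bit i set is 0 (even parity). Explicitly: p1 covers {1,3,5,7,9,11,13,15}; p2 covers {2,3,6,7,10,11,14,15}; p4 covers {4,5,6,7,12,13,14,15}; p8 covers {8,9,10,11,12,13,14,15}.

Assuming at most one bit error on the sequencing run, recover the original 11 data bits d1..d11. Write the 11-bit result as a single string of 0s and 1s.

s1 (pos 1,3,5,7,9,11,13,15): 0⊕1⊕1⊕1⊕1⊕0⊕1⊕0 = 1
s2 (pos 2,3,6,7,10,11,14,15): 0⊕1⊕0⊕1⊕1⊕0⊕1⊕0 = 0
s4 (pos 4,5,6,7,12,13,14,15): 1⊕1⊕0⊕1⊕1⊕1⊕1⊕0 = 0
s8 (pos 8,9,10,11,12,13,14,15): 0⊕1⊕1⊕0⊕1⊕1⊕1⊕0 = 1
Syndrome s8…s1 = 1001 → error at position 9.
Flip position 9: 001110101101110 → 001110100101110
Read data bits from positions 3,5,6,7,9,10,11,12,13,14,15: 11010101110

11010101110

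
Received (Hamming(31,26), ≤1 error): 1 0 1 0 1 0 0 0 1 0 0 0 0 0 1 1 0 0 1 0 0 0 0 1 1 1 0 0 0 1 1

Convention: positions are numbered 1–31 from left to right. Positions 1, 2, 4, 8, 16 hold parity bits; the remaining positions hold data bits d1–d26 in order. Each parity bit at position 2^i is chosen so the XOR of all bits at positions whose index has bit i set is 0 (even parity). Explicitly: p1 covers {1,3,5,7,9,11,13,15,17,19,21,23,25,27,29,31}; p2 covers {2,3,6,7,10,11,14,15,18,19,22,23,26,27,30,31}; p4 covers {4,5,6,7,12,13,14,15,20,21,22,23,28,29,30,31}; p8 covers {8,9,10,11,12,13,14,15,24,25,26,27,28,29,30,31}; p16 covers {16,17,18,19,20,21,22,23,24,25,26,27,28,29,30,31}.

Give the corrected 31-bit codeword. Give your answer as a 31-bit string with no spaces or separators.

1010100010000011001000001100011

s1 (pos 1,3,5,7,9,11,13,15,17,19,21,23,25,27,29,31): 1⊕1⊕1⊕0⊕1⊕0⊕0⊕1⊕0⊕1⊕0⊕0⊕1⊕0⊕0⊕1 = 0
s2 (pos 2,3,6,7,10,11,14,15,18,19,22,23,26,27,30,31): 0⊕1⊕0⊕0⊕0⊕0⊕0⊕1⊕0⊕1⊕0⊕0⊕1⊕0⊕1⊕1 = 0
s4 (pos 4,5,6,7,12,13,14,15,20,21,22,23,28,29,30,31): 0⊕1⊕0⊕0⊕0⊕0⊕0⊕1⊕0⊕0⊕0⊕0⊕0⊕0⊕1⊕1 = 0
s8 (pos 8,9,10,11,12,13,14,15,24,25,26,27,28,29,30,31): 0⊕1⊕0⊕0⊕0⊕0⊕0⊕1⊕1⊕1⊕1⊕0⊕0⊕0⊕1⊕1 = 1
s16 (pos 16,17,18,19,20,21,22,23,24,25,26,27,28,29,30,31): 1⊕0⊕0⊕1⊕0⊕0⊕0⊕0⊕1⊕1⊕1⊕0⊕0⊕0⊕1⊕1 = 1
Syndrome s16…s1 = 11000 → error at position 24.
Flip position 24: 1010100010000011001000011100011 → 1010100010000011001000001100011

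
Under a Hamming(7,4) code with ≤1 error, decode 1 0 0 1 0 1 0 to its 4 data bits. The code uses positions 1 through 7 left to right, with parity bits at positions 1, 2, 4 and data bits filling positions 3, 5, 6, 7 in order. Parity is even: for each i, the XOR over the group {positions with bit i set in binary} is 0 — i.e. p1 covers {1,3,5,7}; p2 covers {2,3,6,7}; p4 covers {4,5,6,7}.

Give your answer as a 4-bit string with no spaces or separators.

s1 (pos 1,3,5,7): 1⊕0⊕0⊕0 = 1
s2 (pos 2,3,6,7): 0⊕0⊕1⊕0 = 1
s4 (pos 4,5,6,7): 1⊕0⊕1⊕0 = 0
Syndrome s4…s1 = 011 → error at position 3.
Flip position 3: 1001010 → 1011010
Read data bits from positions 3,5,6,7: 1010

1010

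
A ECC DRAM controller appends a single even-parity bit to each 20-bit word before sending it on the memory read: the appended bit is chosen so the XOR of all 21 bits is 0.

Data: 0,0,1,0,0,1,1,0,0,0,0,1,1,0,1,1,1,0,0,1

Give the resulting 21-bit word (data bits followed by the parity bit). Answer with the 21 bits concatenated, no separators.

001001100001101110011

XOR of the 20 data bits: 0⊕0⊕1⊕0⊕0⊕1⊕1⊕0⊕0⊕0⊕0⊕1⊕1⊕0⊕1⊕1⊕1⊕0⊕0⊕1 = 1
Parity bit = 1 (so all 21 bits XOR to 0).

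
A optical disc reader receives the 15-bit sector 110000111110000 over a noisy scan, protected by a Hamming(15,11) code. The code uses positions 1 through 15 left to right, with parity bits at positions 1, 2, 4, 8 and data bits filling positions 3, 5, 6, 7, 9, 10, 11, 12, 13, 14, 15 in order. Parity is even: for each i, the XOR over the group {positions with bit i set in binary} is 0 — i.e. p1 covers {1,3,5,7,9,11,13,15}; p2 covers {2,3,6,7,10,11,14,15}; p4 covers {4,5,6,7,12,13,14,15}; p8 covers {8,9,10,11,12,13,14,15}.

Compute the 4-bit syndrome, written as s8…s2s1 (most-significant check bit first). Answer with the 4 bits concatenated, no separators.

s1 (pos 1,3,5,7,9,11,13,15): 1⊕0⊕0⊕1⊕1⊕1⊕0⊕0 = 0
s2 (pos 2,3,6,7,10,11,14,15): 1⊕0⊕0⊕1⊕1⊕1⊕0⊕0 = 0
s4 (pos 4,5,6,7,12,13,14,15): 0⊕0⊕0⊕1⊕0⊕0⊕0⊕0 = 1
s8 (pos 8,9,10,11,12,13,14,15): 1⊕1⊕1⊕1⊕0⊕0⊕0⊕0 = 0
Syndrome s8…s1 = 0100 → error at position 4.

0100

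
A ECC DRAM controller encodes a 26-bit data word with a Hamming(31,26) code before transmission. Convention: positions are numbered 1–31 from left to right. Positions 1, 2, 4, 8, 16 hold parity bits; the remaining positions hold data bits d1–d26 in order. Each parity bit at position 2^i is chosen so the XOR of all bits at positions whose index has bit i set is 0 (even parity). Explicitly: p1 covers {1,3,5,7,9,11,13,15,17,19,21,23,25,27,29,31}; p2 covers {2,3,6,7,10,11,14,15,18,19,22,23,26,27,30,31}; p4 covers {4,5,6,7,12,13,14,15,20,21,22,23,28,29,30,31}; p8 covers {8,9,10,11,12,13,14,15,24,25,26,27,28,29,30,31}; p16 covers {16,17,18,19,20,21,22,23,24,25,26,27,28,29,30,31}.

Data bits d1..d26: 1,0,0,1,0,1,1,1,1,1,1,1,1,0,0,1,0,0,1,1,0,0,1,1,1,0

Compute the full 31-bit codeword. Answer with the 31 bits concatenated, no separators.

1011001101111110110010011001110

Place data at non-parity positions: p1 p2 1 p4 0 0 1 p8 0 1 1 1 1 1 1 p16 1 1 0 0 1 0 0 1 1 0 0 1 1 1 0
p1 (pos 1,3,5,7,9,11,13,15,17,19,21,23,25,27,29,31): XOR of data positions = 1⊕0⊕1⊕0⊕1⊕1⊕1⊕1⊕0⊕1⊕0⊕1⊕0⊕1⊕0 = 1
p2 (pos 2,3,6,7,10,11,14,15,18,19,22,23,26,27,30,31): XOR of data positions = 1⊕0⊕1⊕1⊕1⊕1⊕1⊕1⊕0⊕0⊕0⊕0⊕0⊕1⊕0 = 0
p4 (pos 4,5,6,7,12,13,14,15,20,21,22,23,28,29,30,31): XOR of data positions = 0⊕0⊕1⊕1⊕1⊕1⊕1⊕0⊕1⊕0⊕0⊕1⊕1⊕1⊕0 = 1
p8 (pos 8,9,10,11,12,13,14,15,24,25,26,27,28,29,30,31): XOR of data positions = 0⊕1⊕1⊕1⊕1⊕1⊕1⊕1⊕1⊕0⊕0⊕1⊕1⊕1⊕0 = 1
p16 (pos 16,17,18,19,20,21,22,23,24,25,26,27,28,29,30,31): XOR of data positions = 1⊕1⊕0⊕0⊕1⊕0⊕0⊕1⊕1⊕0⊕0⊕1⊕1⊕1⊕0 = 0
Codeword: 1011001101111110110010011001110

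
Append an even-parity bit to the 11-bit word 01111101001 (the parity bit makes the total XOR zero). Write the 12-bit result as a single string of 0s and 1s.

011111010011

XOR of the 11 data bits: 0⊕1⊕1⊕1⊕1⊕1⊕0⊕1⊕0⊕0⊕1 = 1
Parity bit = 1 (so all 12 bits XOR to 0).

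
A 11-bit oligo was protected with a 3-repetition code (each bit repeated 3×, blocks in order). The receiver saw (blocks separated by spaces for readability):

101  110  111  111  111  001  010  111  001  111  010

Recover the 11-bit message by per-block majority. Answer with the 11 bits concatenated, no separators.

Block 1 (101): 2 ones → 1
Block 2 (110): 2 ones → 1
Block 3 (111): 3 ones → 1
Block 4 (111): 3 ones → 1
Block 5 (111): 3 ones → 1
Block 6 (001): 1 one → 0
Block 7 (010): 1 one → 0
Block 8 (111): 3 ones → 1
Block 9 (001): 1 one → 0
Block 10 (111): 3 ones → 1
Block 11 (010): 1 one → 0

11111001010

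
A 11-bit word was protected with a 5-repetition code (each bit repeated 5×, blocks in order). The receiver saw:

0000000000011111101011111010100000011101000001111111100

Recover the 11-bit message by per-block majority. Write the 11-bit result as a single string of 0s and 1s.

00111001011

Block 1 (00000): 0 ones → 0
Block 2 (00000): 0 ones → 0
Block 3 (01111): 4 ones → 1
Block 4 (11010): 3 ones → 1
Block 5 (11111): 5 ones → 1
Block 6 (01010): 2 ones → 0
Block 7 (00000): 0 ones → 0
Block 8 (11101): 4 ones → 1
Block 9 (00000): 0 ones → 0
Block 10 (11111): 5 ones → 1
Block 11 (11100): 3 ones → 1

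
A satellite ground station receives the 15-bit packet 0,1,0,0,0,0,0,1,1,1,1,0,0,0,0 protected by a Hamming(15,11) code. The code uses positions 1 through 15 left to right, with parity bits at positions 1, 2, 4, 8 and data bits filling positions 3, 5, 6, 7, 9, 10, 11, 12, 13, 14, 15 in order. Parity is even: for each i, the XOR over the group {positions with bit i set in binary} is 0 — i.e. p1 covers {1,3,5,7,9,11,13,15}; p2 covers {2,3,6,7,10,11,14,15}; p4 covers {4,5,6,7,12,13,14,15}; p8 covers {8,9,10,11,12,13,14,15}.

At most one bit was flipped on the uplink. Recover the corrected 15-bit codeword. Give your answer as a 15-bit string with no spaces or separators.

000000011110000

s1 (pos 1,3,5,7,9,11,13,15): 0⊕0⊕0⊕0⊕1⊕1⊕0⊕0 = 0
s2 (pos 2,3,6,7,10,11,14,15): 1⊕0⊕0⊕0⊕1⊕1⊕0⊕0 = 1
s4 (pos 4,5,6,7,12,13,14,15): 0⊕0⊕0⊕0⊕0⊕0⊕0⊕0 = 0
s8 (pos 8,9,10,11,12,13,14,15): 1⊕1⊕1⊕1⊕0⊕0⊕0⊕0 = 0
Syndrome s8…s1 = 0010 → error at position 2.
Flip position 2: 010000011110000 → 000000011110000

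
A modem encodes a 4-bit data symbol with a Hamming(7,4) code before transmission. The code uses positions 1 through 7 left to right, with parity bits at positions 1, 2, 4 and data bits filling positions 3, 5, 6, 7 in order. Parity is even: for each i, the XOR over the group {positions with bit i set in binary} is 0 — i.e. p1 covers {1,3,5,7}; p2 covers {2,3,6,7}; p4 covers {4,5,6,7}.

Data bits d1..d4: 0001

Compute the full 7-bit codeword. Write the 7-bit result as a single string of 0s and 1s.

1101001

Place data at non-parity positions: p1 p2 0 p4 0 0 1
p1 (pos 1,3,5,7): XOR of data positions = 0⊕0⊕1 = 1
p2 (pos 2,3,6,7): XOR of data positions = 0⊕0⊕1 = 1
p4 (pos 4,5,6,7): XOR of data positions = 0⊕0⊕1 = 1
Codeword: 1101001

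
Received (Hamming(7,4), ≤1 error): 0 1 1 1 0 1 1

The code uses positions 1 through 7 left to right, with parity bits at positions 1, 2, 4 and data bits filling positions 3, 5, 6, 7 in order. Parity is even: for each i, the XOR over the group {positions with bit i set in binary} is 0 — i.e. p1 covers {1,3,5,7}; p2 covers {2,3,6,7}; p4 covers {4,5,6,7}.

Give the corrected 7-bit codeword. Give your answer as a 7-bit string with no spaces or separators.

0110011

s1 (pos 1,3,5,7): 0⊕1⊕0⊕1 = 0
s2 (pos 2,3,6,7): 1⊕1⊕1⊕1 = 0
s4 (pos 4,5,6,7): 1⊕0⊕1⊕1 = 1
Syndrome s4…s1 = 100 → error at position 4.
Flip position 4: 0111011 → 0110011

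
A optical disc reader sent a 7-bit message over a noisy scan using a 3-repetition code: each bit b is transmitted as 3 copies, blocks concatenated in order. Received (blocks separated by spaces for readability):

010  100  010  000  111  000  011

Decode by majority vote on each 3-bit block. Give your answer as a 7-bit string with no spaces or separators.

0000101

Block 1 (010): 1 one → 0
Block 2 (100): 1 one → 0
Block 3 (010): 1 one → 0
Block 4 (000): 0 ones → 0
Block 5 (111): 3 ones → 1
Block 6 (000): 0 ones → 0
Block 7 (011): 2 ones → 1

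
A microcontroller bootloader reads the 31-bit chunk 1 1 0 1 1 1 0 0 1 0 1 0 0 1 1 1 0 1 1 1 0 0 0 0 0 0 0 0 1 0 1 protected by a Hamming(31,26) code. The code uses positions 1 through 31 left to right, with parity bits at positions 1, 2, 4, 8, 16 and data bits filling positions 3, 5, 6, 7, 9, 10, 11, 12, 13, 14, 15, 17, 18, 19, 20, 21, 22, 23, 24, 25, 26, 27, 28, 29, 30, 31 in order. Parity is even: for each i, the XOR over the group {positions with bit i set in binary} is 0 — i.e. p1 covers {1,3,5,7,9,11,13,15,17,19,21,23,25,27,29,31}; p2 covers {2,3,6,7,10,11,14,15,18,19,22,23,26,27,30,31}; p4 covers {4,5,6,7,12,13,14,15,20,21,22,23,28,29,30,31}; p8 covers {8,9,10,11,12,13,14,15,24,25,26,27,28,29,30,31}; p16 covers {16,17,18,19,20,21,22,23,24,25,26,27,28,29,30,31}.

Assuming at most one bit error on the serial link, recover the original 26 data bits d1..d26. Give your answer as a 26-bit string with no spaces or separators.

s1 (pos 1,3,5,7,9,11,13,15,17,19,21,23,25,27,29,31): 1⊕0⊕1⊕0⊕1⊕1⊕0⊕1⊕0⊕1⊕0⊕0⊕0⊕0⊕1⊕1 = 0
s2 (pos 2,3,6,7,10,11,14,15,18,19,22,23,26,27,30,31): 1⊕0⊕1⊕0⊕0⊕1⊕1⊕1⊕1⊕1⊕0⊕0⊕0⊕0⊕0⊕1 = 0
s4 (pos 4,5,6,7,12,13,14,15,20,21,22,23,28,29,30,31): 1⊕1⊕1⊕0⊕0⊕0⊕1⊕1⊕1⊕0⊕0⊕0⊕0⊕1⊕0⊕1 = 0
s8 (pos 8,9,10,11,12,13,14,15,24,25,26,27,28,29,30,31): 0⊕1⊕0⊕1⊕0⊕0⊕1⊕1⊕0⊕0⊕0⊕0⊕0⊕1⊕0⊕1 = 0
s16 (pos 16,17,18,19,20,21,22,23,24,25,26,27,28,29,30,31): 1⊕0⊕1⊕1⊕1⊕0⊕0⊕0⊕0⊕0⊕0⊕0⊕0⊕1⊕0⊕1 = 0
Syndrome s16…s1 = 00000 → no error.
Read data bits from positions 3,5,6,7,9,10,11,12,13,14,15,17,18,19,20,21,22,23,24,25,26,27,28,29,30,31: 01101010011011100000000101

01101010011011100000000101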